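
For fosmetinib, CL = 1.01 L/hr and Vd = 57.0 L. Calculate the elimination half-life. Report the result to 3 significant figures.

k = CL / V = 1.01 / 57.0 = 0.01772 hr⁻¹
t½ = ln 2 / k = ln 2 / 0.01772 ≈ 39.1 hours

39.1 hours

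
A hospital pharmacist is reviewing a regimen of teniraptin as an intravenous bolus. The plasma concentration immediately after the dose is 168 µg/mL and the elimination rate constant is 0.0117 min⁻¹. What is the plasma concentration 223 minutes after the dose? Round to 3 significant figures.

12.4 µg/mL

C(t) = C₀ e^(−kt) = 168 × e^(−0.01170 × 223) = 168 × e^(−2.609) = 168 × 0.07360 ≈ 12.4 µg/mL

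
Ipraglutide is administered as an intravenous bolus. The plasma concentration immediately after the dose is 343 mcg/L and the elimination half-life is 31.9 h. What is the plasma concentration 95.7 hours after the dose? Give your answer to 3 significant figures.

k = ln 2 / 31.9 = 0.02173 h⁻¹
95.7 h is 3.000 half-lives, so C = 343 × (1/2)^3.000 = 343 × 0.1250 ≈ 42.9 mcg/L

42.9 mcg/L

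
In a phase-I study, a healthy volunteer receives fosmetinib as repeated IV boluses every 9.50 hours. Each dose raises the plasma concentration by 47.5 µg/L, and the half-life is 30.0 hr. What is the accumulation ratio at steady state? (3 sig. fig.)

k = ln 2 / 30.0 = 0.02310 hr⁻¹
Fraction remaining after one interval: e^(−kτ) = e^(−0.02310 × 9.50) = 0.8029
R = 1 / (1 − 0.8029) = 1 / 0.1971 ≈ 5.07

5.07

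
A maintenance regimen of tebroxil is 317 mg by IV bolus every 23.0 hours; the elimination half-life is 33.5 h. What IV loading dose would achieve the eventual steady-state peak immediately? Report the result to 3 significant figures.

837 mg

k = ln 2 / 33.5 = 0.02069 h⁻¹
Accumulation ratio R = 1 / (1 − e^(−kτ)) = 1 / (1 − e^(−0.02069×23.0)) = 1 / (1 − 0.6213) = 2.641
Loading dose = maintenance dose × R = 317 × 2.641 ≈ 837 mg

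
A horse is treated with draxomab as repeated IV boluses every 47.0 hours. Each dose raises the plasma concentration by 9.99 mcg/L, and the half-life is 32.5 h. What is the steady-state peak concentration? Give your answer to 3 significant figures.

k = ln 2 / 32.5 = 0.02133 h⁻¹
Fraction remaining after one interval: e^(−kτ) = e^(−0.02133 × 47.0) = 0.3670
R = 1 / (1 − 0.3670) = 1.580
Css,max = 9.99 × 1.580 ≈ 15.8 mcg/L

15.8 mcg/L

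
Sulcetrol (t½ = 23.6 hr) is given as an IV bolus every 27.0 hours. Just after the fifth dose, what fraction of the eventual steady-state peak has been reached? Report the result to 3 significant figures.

0.981

k = ln 2 / 23.6 = 0.02937 hr⁻¹
f_n = 1 − e^(−nkτ) = 1 − e^(−5 × 0.02937 × 27.0) = 1 − e^(−3.965) = 1 − 0.01897 ≈ 0.981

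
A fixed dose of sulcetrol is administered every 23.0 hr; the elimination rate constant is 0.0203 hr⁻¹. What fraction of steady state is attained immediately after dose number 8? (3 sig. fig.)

f_n = 1 − e^(−nkτ) = 1 − e^(−8 × 0.02030 × 23.0) = 1 − e^(−3.735) = 1 − 0.02387 ≈ 0.976

0.976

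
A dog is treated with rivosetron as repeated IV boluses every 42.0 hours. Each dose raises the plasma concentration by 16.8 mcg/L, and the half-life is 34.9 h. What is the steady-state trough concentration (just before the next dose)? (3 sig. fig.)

12.9 mcg/L

k = ln 2 / 34.9 = 0.01986 h⁻¹
Fraction remaining after one interval: e^(−kτ) = e^(−0.01986 × 42.0) = 0.4342
R = 1 / (1 − 0.4342) = 1.768
Css,max = 16.8 × 1.768 = 29.69 mcg/L
Css,min = Css,max × e^(−kτ) = 29.69 × 0.4342 ≈ 12.9 mcg/L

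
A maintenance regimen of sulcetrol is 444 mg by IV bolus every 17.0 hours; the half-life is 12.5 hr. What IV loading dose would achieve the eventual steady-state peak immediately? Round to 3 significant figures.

k = ln 2 / 12.5 = 0.05545 hr⁻¹
Accumulation ratio R = 1 / (1 − e^(−kτ)) = 1 / (1 − e^(−0.05545×17.0)) = 1 / (1 − 0.3896) = 1.638
Loading dose = maintenance dose × R = 444 × 1.638 ≈ 727 mg

727 mg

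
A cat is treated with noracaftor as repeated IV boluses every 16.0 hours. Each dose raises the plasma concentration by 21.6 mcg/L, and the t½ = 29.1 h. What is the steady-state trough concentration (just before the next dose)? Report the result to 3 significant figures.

k = ln 2 / 29.1 = 0.02382 h⁻¹
Fraction remaining after one interval: e^(−kτ) = e^(−0.02382 × 16.0) = 0.6831
R = 1 / (1 − 0.6831) = 3.156
Css,max = 21.6 × 3.156 = 68.16 mcg/L
Css,min = Css,max × e^(−kτ) = 68.16 × 0.6831 ≈ 46.6 mcg/L

46.6 mcg/L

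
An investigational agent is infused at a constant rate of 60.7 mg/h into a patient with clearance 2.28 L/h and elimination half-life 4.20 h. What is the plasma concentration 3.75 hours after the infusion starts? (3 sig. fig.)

Css = rate / CL = 60.7 / 2.28 = 26.62 mg/L
k = ln 2 / 4.20 = 0.1650 h⁻¹
C(t) = Css (1 − e^(−kt)) = 26.62 × (1 − e^(−0.6189)) = 26.62 × 0.4615 ≈ 12.3 mg/L

12.3 mg/L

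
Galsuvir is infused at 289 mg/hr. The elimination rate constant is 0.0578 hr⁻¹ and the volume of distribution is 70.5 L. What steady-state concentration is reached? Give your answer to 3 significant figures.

70.9 µg/mL

CL = k · V = 0.0578 × 70.5 = 4.075 L/hr
Css = rate / CL = 289 / 4.075 ≈ 70.9 µg/mL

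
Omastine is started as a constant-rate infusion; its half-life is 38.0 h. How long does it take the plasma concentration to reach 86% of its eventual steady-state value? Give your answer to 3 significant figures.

108 hours

k = ln 2 / 38.0 = 0.01824 h⁻¹
f = 1 − e^(−kt)  ⇒  t = −ln(1 − f) / k
t = −ln(1 − 0.86) / 0.01824 = 1.966 / 0.01824 ≈ 108 hours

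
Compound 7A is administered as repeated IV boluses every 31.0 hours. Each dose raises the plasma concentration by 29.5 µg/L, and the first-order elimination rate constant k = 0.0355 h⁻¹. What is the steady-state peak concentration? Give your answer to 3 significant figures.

44.2 µg/L

Fraction remaining after one interval: e^(−kτ) = e^(−0.03550 × 31.0) = 0.3327
R = 1 / (1 − 0.3327) = 1.499
Css,max = 29.5 × 1.499 ≈ 44.2 µg/L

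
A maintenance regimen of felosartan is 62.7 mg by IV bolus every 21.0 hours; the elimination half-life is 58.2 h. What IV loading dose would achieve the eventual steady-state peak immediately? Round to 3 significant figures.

283 mg

k = ln 2 / 58.2 = 0.01191 h⁻¹
Accumulation ratio R = 1 / (1 − e^(−kτ)) = 1 / (1 − e^(−0.01191×21.0)) = 1 / (1 − 0.7787) = 4.519
Loading dose = maintenance dose × R = 62.7 × 4.519 ≈ 283 mg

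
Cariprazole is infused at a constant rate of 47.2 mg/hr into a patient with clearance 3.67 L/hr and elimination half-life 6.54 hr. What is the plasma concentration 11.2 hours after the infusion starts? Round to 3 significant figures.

8.94 µg/mL

Css = rate / CL = 47.2 / 3.67 = 12.86 µg/mL
k = ln 2 / 6.54 = 0.1060 hr⁻¹
C(t) = Css (1 − e^(−kt)) = 12.86 × (1 − e^(−1.187)) = 12.86 × 0.6949 ≈ 8.94 µg/mL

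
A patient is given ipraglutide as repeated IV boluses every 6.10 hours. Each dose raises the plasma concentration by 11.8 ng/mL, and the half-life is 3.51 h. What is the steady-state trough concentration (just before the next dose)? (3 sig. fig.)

5.05 ng/mL

k = ln 2 / 3.51 = 0.1975 h⁻¹
Fraction remaining after one interval: e^(−kτ) = e^(−0.1975 × 6.10) = 0.2998
R = 1 / (1 − 0.2998) = 1.428
Css,max = 11.8 × 1.428 = 16.85 ng/mL
Css,min = Css,max × e^(−kτ) = 16.85 × 0.2998 ≈ 5.05 ng/mL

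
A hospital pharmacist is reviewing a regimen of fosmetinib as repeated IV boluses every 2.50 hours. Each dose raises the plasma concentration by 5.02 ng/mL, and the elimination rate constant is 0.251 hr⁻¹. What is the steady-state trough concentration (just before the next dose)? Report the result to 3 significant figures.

5.75 ng/mL

Fraction remaining after one interval: e^(−kτ) = e^(−0.2510 × 2.50) = 0.5339
R = 1 / (1 − 0.5339) = 2.146
Css,max = 5.02 × 2.146 = 10.77 ng/mL
Css,min = Css,max × e^(−kτ) = 10.77 × 0.5339 ≈ 5.75 ng/mL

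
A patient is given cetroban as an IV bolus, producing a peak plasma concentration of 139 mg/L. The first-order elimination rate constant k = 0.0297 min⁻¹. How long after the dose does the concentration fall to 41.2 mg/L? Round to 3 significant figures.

C(t) = C₀ e^(−kt)  ⇒  t = ln(C₀/C) / k
t = ln(139/41.2) / 0.02970 = 1.216 / 0.02970 ≈ 40.9 minutes

40.9 minutes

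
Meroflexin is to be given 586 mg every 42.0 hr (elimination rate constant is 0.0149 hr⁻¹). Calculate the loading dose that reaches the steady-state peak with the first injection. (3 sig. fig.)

Accumulation ratio R = 1 / (1 − e^(−kτ)) = 1 / (1 − e^(−0.01490×42.0)) = 1 / (1 − 0.5348) = 2.150
Loading dose = maintenance dose × R = 586 × 2.150 ≈ 1260 mg

1260 mg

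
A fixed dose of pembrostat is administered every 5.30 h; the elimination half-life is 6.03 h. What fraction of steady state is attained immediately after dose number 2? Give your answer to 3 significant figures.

k = ln 2 / 6.03 = 0.1149 h⁻¹
f_n = 1 − e^(−nkτ) = 1 − e^(−2 × 0.1149 × 5.30) = 1 − e^(−1.218) = 1 − 0.2957 ≈ 0.704

0.704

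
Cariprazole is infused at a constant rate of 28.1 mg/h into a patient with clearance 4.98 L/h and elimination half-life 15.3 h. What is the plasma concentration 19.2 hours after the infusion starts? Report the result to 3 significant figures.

Css = rate / CL = 28.1 / 4.98 = 5.643 µg/mL
k = ln 2 / 15.3 = 0.04530 h⁻¹
C(t) = Css (1 − e^(−kt)) = 5.643 × (1 − e^(−0.8698)) = 5.643 × 0.5810 ≈ 3.28 µg/mL

3.28 µg/mL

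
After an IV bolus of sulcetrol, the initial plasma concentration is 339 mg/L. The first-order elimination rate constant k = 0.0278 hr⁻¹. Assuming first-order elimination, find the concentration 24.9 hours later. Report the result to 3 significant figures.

170 mg/L

C(t) = C₀ e^(−kt) = 339 × e^(−0.02780 × 24.9) = 339 × e^(−0.6922) = 339 × 0.5005 ≈ 170 mg/L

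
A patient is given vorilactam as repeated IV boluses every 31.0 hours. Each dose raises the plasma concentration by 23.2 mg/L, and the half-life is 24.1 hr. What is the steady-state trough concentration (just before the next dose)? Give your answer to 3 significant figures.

k = ln 2 / 24.1 = 0.02876 hr⁻¹
Fraction remaining after one interval: e^(−kτ) = e^(−0.02876 × 31.0) = 0.4100
R = 1 / (1 − 0.4100) = 1.695
Css,max = 23.2 × 1.695 = 39.32 mg/L
Css,min = Css,max × e^(−kτ) = 39.32 × 0.4100 ≈ 16.1 mg/L

16.1 mg/L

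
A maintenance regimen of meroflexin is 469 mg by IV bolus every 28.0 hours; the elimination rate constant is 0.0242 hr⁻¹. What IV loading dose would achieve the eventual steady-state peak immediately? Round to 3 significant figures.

953 mg

Accumulation ratio R = 1 / (1 − e^(−kτ)) = 1 / (1 − e^(−0.02420×28.0)) = 1 / (1 − 0.5078) = 2.032
Loading dose = maintenance dose × R = 469 × 2.032 ≈ 953 mg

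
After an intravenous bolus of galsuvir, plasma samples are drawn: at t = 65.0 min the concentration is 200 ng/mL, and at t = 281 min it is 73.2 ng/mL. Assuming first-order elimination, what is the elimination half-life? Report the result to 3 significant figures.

k = ln(C₁/C₂) / (t₂ − t₁) = ln(200/73.2) / (281 − 65.0)
  = 1.005 / 216.0 = 0.004653 min⁻¹
t½ = ln 2 / k = ln 2 / 0.004653 ≈ 149 minutes

149 minutes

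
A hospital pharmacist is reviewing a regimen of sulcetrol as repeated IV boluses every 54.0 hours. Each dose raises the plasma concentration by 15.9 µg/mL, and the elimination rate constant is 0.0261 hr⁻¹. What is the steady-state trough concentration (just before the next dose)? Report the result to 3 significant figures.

Fraction remaining after one interval: e^(−kτ) = e^(−0.02610 × 54.0) = 0.2443
R = 1 / (1 − 0.2443) = 1.323
Css,max = 15.9 × 1.323 = 21.04 µg/mL
Css,min = Css,max × e^(−kτ) = 21.04 × 0.2443 ≈ 5.14 µg/mL

5.14 µg/mL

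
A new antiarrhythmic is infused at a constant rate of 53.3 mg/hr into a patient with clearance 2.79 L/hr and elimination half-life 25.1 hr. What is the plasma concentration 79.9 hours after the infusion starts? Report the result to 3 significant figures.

17.0 µg/mL

Css = rate / CL = 53.3 / 2.79 = 19.10 µg/mL
k = ln 2 / 25.1 = 0.02762 hr⁻¹
C(t) = Css (1 − e^(−kt)) = 19.10 × (1 − e^(−2.206)) = 19.10 × 0.8899 ≈ 17.0 µg/mL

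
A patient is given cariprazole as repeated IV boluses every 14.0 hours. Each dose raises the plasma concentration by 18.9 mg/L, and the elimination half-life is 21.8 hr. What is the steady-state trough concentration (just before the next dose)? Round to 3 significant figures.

k = ln 2 / 21.8 = 0.03180 hr⁻¹
Fraction remaining after one interval: e^(−kτ) = e^(−0.03180 × 14.0) = 0.6407
R = 1 / (1 − 0.6407) = 2.783
Css,max = 18.9 × 2.783 = 52.61 mg/L
Css,min = Css,max × e^(−kτ) = 52.61 × 0.6407 ≈ 33.7 mg/L

33.7 mg/L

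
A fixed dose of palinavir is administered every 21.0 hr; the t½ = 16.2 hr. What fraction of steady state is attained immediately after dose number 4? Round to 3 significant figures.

0.973

k = ln 2 / 16.2 = 0.04279 hr⁻¹
f_n = 1 − e^(−nkτ) = 1 − e^(−4 × 0.04279 × 21.0) = 1 − e^(−3.594) = 1 − 0.02749 ≈ 0.973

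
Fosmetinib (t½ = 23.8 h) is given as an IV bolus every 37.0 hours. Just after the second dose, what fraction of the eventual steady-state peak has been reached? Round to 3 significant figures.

k = ln 2 / 23.8 = 0.02912 h⁻¹
f_n = 1 − e^(−nkτ) = 1 − e^(−2 × 0.02912 × 37.0) = 1 − e^(−2.155) = 1 − 0.1159 ≈ 0.884

0.884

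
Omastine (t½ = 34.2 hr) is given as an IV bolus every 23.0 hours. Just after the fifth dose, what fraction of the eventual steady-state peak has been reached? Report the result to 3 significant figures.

0.903

k = ln 2 / 34.2 = 0.02027 hr⁻¹
f_n = 1 − e^(−nkτ) = 1 − e^(−5 × 0.02027 × 23.0) = 1 − e^(−2.331) = 1 − 0.09722 ≈ 0.903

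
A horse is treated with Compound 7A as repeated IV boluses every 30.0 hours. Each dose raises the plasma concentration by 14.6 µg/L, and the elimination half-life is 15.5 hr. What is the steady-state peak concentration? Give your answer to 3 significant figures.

19.8 µg/L

k = ln 2 / 15.5 = 0.04472 hr⁻¹
Fraction remaining after one interval: e^(−kτ) = e^(−0.04472 × 30.0) = 0.2614
R = 1 / (1 − 0.2614) = 1.354
Css,max = 14.6 × 1.354 ≈ 19.8 µg/L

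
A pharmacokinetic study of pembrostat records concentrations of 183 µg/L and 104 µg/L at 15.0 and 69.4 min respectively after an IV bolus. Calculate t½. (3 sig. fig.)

k = ln(C₁/C₂) / (t₂ − t₁) = ln(183/104) / (69.4 − 15.0)
  = 0.5651 / 54.40 = 0.01039 min⁻¹
t½ = ln 2 / k = ln 2 / 0.01039 ≈ 66.7 minutes

66.7 minutes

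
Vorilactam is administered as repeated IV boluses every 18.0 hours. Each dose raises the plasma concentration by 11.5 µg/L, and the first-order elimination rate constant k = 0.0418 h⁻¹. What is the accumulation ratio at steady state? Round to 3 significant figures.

Fraction remaining after one interval: e^(−kτ) = e^(−0.04180 × 18.0) = 0.4712
R = 1 / (1 − 0.4712) = 1 / 0.5288 ≈ 1.89

1.89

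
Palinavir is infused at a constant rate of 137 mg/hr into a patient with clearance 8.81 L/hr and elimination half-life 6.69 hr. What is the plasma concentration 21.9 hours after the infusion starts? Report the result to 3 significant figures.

13.9 mg/L

Css = rate / CL = 137 / 8.81 = 15.55 mg/L
k = ln 2 / 6.69 = 0.1036 hr⁻¹
C(t) = Css (1 − e^(−kt)) = 15.55 × (1 − e^(−2.269)) = 15.55 × 0.8966 ≈ 13.9 mg/L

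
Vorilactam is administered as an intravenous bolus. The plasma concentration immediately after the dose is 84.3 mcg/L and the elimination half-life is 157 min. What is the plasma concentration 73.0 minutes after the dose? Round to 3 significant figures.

61.1 mcg/L

k = ln 2 / 157 = 0.004415 min⁻¹
C(t) = C₀ e^(−kt) = 84.3 × e^(−0.004415 × 73.0) = 84.3 × e^(−0.3223) = 84.3 × 0.7245 ≈ 61.1 mcg/L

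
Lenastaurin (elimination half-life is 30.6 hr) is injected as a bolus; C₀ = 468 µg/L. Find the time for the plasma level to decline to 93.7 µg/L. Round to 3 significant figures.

71.0 hours

k = ln 2 / 30.6 = 0.02265 hr⁻¹
C(t) = C₀ e^(−kt)  ⇒  t = ln(C₀/C) / k
t = ln(468/93.7) / 0.02265 = 1.608 / 0.02265 ≈ 71.0 hours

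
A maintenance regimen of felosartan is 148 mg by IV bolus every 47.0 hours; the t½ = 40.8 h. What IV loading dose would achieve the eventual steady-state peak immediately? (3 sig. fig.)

269 mg

k = ln 2 / 40.8 = 0.01699 h⁻¹
Accumulation ratio R = 1 / (1 − e^(−kτ)) = 1 / (1 − e^(−0.01699×47.0)) = 1 / (1 − 0.4500) = 1.818
Loading dose = maintenance dose × R = 148 × 1.818 ≈ 269 mg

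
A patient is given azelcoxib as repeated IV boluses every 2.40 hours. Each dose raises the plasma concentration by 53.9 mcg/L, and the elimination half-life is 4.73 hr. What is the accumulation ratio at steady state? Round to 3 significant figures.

k = ln 2 / 4.73 = 0.1465 hr⁻¹
Fraction remaining after one interval: e^(−kτ) = e^(−0.1465 × 2.40) = 0.7035
R = 1 / (1 − 0.7035) = 1 / 0.2965 ≈ 3.37

3.37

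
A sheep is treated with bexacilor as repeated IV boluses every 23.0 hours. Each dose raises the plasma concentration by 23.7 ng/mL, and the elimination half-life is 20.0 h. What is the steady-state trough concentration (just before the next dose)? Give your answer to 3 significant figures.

k = ln 2 / 20.0 = 0.03466 h⁻¹
Fraction remaining after one interval: e^(−kτ) = e^(−0.03466 × 23.0) = 0.4506
R = 1 / (1 − 0.4506) = 1.820
Css,max = 23.7 × 1.820 = 43.14 ng/mL
Css,min = Css,max × e^(−kτ) = 43.14 × 0.4506 ≈ 19.4 ng/mL

19.4 ng/mL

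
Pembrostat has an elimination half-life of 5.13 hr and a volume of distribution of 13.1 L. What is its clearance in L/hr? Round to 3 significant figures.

1.77 L/hr

k = ln 2 / t½ = ln 2 / 5.13 = 0.1351 hr⁻¹
CL = k · V = 0.1351 × 13.1 ≈ 1.77 L/hr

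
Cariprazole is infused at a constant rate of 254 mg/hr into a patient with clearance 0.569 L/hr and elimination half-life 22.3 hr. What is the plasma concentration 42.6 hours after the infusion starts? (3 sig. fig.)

Css = rate / CL = 254 / 0.569 = 446.4 µg/mL
k = ln 2 / 22.3 = 0.03108 hr⁻¹
C(t) = Css (1 − e^(−kt)) = 446.4 × (1 − e^(−1.324)) = 446.4 × 0.7340 ≈ 328 µg/mL

328 µg/mL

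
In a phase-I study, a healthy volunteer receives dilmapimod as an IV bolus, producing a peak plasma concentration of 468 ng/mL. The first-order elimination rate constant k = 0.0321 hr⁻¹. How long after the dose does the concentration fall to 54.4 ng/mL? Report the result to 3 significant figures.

C(t) = C₀ e^(−kt)  ⇒  t = ln(C₀/C) / k
t = ln(468/54.4) / 0.03210 = 2.152 / 0.03210 ≈ 67.0 hours

67.0 hours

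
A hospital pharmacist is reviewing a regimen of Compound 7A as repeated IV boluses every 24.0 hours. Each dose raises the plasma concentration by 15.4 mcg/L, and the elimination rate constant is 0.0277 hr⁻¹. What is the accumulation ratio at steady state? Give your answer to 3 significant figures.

2.06

Fraction remaining after one interval: e^(−kτ) = e^(−0.02770 × 24.0) = 0.5144
R = 1 / (1 − 0.5144) = 1 / 0.4856 ≈ 2.06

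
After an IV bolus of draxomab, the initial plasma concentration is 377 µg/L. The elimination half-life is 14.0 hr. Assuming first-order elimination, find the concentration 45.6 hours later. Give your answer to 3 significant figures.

39.4 µg/L

k = ln 2 / 14.0 = 0.04951 hr⁻¹
45.6 hr is 3.257 half-lives, so C = 377 × (1/2)^3.257 = 377 × 0.1046 ≈ 39.4 µg/L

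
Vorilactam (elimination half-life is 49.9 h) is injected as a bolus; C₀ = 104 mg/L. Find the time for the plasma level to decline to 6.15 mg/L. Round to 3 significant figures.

k = ln 2 / 49.9 = 0.01389 h⁻¹
C(t) = C₀ e^(−kt)  ⇒  t = ln(C₀/C) / k
t = ln(104/6.15) / 0.01389 = 2.828 / 0.01389 ≈ 204 hours

204 hours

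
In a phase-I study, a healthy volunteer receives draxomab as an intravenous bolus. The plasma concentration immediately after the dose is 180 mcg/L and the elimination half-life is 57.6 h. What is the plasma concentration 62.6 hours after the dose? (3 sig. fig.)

k = ln 2 / 57.6 = 0.01203 h⁻¹
C(t) = C₀ e^(−kt) = 180 × e^(−0.01203 × 62.6) = 180 × e^(−0.7533) = 180 × 0.4708 ≈ 84.7 mcg/L

84.7 mcg/L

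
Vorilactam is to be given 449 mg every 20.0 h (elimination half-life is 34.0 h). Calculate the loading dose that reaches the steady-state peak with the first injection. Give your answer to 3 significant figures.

k = ln 2 / 34.0 = 0.02039 h⁻¹
Accumulation ratio R = 1 / (1 − e^(−kτ)) = 1 / (1 − e^(−0.02039×20.0)) = 1 / (1 − 0.6652) = 2.986
Loading dose = maintenance dose × R = 449 × 2.986 ≈ 1340 mg

1340 mg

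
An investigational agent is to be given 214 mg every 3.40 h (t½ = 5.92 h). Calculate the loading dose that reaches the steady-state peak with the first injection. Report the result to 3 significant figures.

k = ln 2 / 5.92 = 0.1171 h⁻¹
Accumulation ratio R = 1 / (1 − e^(−kτ)) = 1 / (1 − e^(−0.1171×3.40)) = 1 / (1 − 0.6716) = 3.045
Loading dose = maintenance dose × R = 214 × 3.045 ≈ 652 mg

652 mg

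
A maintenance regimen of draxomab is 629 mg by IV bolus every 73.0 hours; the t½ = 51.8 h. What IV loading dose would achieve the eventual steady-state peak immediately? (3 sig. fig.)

1010 mg

k = ln 2 / 51.8 = 0.01338 h⁻¹
Accumulation ratio R = 1 / (1 − e^(−kτ)) = 1 / (1 − e^(−0.01338×73.0)) = 1 / (1 − 0.3765) = 1.604
Loading dose = maintenance dose × R = 629 × 1.604 ≈ 1010 mg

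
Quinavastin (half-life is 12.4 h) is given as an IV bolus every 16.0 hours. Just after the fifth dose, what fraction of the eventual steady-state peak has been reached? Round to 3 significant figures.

0.989

k = ln 2 / 12.4 = 0.05590 h⁻¹
f_n = 1 − e^(−nkτ) = 1 − e^(−5 × 0.05590 × 16.0) = 1 − e^(−4.472) = 1 − 0.01143 ≈ 0.989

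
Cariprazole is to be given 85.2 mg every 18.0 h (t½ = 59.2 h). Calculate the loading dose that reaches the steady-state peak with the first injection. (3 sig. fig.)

448 mg

k = ln 2 / 59.2 = 0.01171 h⁻¹
Accumulation ratio R = 1 / (1 − e^(−kτ)) = 1 / (1 − e^(−0.01171×18.0)) = 1 / (1 − 0.8100) = 5.262
Loading dose = maintenance dose × R = 85.2 × 5.262 ≈ 448 mg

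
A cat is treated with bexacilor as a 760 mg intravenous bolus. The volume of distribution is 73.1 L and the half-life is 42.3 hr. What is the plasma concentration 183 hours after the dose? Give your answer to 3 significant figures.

0.518 µg/mL

C₀ = dose / V = 760 / 73.1 = 10.40 µg/mL
k = ln 2 / 42.3 = 0.01639 hr⁻¹
C(t) = C₀ e^(−kt) = 10.40 × e^(−0.01639 × 183) = 10.40 × e^(−2.999) = 10.40 × 0.04985 ≈ 0.518 µg/mL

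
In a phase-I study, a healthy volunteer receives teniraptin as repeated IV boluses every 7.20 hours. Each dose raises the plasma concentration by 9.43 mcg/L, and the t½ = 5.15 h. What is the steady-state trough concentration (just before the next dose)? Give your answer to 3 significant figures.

k = ln 2 / 5.15 = 0.1346 h⁻¹
Fraction remaining after one interval: e^(−kτ) = e^(−0.1346 × 7.20) = 0.3794
R = 1 / (1 − 0.3794) = 1.611
Css,max = 9.43 × 1.611 = 15.20 mcg/L
Css,min = Css,max × e^(−kτ) = 15.20 × 0.3794 ≈ 5.77 mcg/L

5.77 mcg/L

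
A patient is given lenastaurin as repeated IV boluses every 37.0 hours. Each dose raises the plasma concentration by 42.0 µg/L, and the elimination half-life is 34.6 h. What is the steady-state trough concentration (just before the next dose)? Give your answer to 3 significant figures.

k = ln 2 / 34.6 = 0.02003 h⁻¹
Fraction remaining after one interval: e^(−kτ) = e^(−0.02003 × 37.0) = 0.4765
R = 1 / (1 − 0.4765) = 1.910
Css,max = 42.0 × 1.910 = 80.23 µg/L
Css,min = Css,max × e^(−kτ) = 80.23 × 0.4765 ≈ 38.2 µg/L

38.2 µg/L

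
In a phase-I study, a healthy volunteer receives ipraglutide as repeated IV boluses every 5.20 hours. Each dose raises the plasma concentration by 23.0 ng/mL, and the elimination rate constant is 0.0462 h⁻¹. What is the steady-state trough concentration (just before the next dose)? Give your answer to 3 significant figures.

84.7 ng/mL

Fraction remaining after one interval: e^(−kτ) = e^(−0.04620 × 5.20) = 0.7864
R = 1 / (1 − 0.7864) = 4.683
Css,max = 23.0 × 4.683 = 107.7 ng/mL
Css,min = Css,max × e^(−kτ) = 107.7 × 0.7864 ≈ 84.7 ng/mL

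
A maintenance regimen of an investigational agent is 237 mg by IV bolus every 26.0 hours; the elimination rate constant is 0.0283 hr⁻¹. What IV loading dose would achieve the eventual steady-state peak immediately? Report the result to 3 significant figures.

Accumulation ratio R = 1 / (1 − e^(−kτ)) = 1 / (1 − e^(−0.02830×26.0)) = 1 / (1 − 0.4791) = 1.920
Loading dose = maintenance dose × R = 237 × 1.920 ≈ 455 mg

455 mg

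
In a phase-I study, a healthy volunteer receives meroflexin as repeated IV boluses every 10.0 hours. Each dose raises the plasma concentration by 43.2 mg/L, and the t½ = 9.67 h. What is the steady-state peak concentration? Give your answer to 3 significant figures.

84.4 mg/L

k = ln 2 / 9.67 = 0.07168 h⁻¹
Fraction remaining after one interval: e^(−kτ) = e^(−0.07168 × 10.0) = 0.4883
R = 1 / (1 − 0.4883) = 1.954
Css,max = 43.2 × 1.954 ≈ 84.4 mg/L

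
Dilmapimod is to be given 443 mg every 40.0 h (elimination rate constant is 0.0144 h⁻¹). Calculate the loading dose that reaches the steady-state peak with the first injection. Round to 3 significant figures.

1010 mg

Accumulation ratio R = 1 / (1 − e^(−kτ)) = 1 / (1 − e^(−0.01440×40.0)) = 1 / (1 − 0.5621) = 2.284
Loading dose = maintenance dose × R = 443 × 2.284 ≈ 1010 mg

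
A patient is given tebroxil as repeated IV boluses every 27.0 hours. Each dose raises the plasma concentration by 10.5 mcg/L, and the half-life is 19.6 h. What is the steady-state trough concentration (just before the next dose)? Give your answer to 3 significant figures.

6.57 mcg/L

k = ln 2 / 19.6 = 0.03536 h⁻¹
Fraction remaining after one interval: e^(−kτ) = e^(−0.03536 × 27.0) = 0.3849
R = 1 / (1 − 0.3849) = 1.626
Css,max = 10.5 × 1.626 = 17.07 mcg/L
Css,min = Css,max × e^(−kτ) = 17.07 × 0.3849 ≈ 6.57 mcg/L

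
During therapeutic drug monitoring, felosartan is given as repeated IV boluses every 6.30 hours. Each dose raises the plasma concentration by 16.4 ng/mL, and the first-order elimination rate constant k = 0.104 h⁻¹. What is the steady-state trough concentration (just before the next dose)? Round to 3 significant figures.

17.7 ng/mL

Fraction remaining after one interval: e^(−kτ) = e^(−0.1040 × 6.30) = 0.5193
R = 1 / (1 − 0.5193) = 2.080
Css,max = 16.4 × 2.080 = 34.12 ng/mL
Css,min = Css,max × e^(−kτ) = 34.12 × 0.5193 ≈ 17.7 ng/mL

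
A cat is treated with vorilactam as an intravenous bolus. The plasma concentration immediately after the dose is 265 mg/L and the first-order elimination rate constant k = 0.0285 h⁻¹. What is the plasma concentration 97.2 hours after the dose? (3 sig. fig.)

C(t) = C₀ e^(−kt) = 265 × e^(−0.02850 × 97.2) = 265 × e^(−2.770) = 265 × 0.06265 ≈ 16.6 mg/L

16.6 mg/L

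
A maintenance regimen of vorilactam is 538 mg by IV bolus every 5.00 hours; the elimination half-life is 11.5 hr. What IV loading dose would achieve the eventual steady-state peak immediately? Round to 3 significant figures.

k = ln 2 / 11.5 = 0.06027 hr⁻¹
Accumulation ratio R = 1 / (1 − e^(−kτ)) = 1 / (1 − e^(−0.06027×5.00)) = 1 / (1 − 0.7398) = 3.843
Loading dose = maintenance dose × R = 538 × 3.843 ≈ 2070 mg

2070 mg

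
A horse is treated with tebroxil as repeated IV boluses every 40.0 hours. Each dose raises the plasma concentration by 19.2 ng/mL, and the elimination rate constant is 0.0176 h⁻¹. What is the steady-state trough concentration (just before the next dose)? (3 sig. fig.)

18.8 ng/mL

Fraction remaining after one interval: e^(−kτ) = e^(−0.01760 × 40.0) = 0.4946
R = 1 / (1 − 0.4946) = 1.979
Css,max = 19.2 × 1.979 = 37.99 ng/mL
Css,min = Css,max × e^(−kτ) = 37.99 × 0.4946 ≈ 18.8 ng/mL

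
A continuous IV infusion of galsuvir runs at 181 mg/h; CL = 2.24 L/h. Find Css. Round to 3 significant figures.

Css = infusion rate / CL = 181 / 2.24 ≈ 80.8 µg/mL

80.8 µg/mL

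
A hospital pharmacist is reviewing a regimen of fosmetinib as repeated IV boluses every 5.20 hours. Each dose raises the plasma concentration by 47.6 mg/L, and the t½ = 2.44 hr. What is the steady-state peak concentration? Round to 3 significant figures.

61.7 mg/L

k = ln 2 / 2.44 = 0.2841 hr⁻¹
Fraction remaining after one interval: e^(−kτ) = e^(−0.2841 × 5.20) = 0.2283
R = 1 / (1 − 0.2283) = 1.296
Css,max = 47.6 × 1.296 ≈ 61.7 mg/L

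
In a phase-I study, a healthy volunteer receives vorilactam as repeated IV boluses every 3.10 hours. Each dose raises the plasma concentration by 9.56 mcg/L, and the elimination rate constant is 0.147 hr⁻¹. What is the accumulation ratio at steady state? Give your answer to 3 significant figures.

Fraction remaining after one interval: e^(−kτ) = e^(−0.1470 × 3.10) = 0.6340
R = 1 / (1 − 0.6340) = 1 / 0.3660 ≈ 2.73

2.73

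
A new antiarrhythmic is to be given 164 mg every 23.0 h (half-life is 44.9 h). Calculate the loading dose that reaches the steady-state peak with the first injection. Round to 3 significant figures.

k = ln 2 / 44.9 = 0.01544 h⁻¹
Accumulation ratio R = 1 / (1 − e^(−kτ)) = 1 / (1 − e^(−0.01544×23.0)) = 1 / (1 − 0.7011) = 3.346
Loading dose = maintenance dose × R = 164 × 3.346 ≈ 549 mg

549 mg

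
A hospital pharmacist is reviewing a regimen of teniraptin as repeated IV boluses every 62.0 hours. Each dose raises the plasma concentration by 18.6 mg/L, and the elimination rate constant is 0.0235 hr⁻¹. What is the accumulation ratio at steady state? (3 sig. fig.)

Fraction remaining after one interval: e^(−kτ) = e^(−0.02350 × 62.0) = 0.2329
R = 1 / (1 − 0.2329) = 1 / 0.7671 ≈ 1.30

1.30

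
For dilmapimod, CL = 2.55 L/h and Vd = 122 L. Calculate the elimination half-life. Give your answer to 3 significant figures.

33.2 hours

k = CL / V = 2.55 / 122 = 0.02090 h⁻¹
t½ = ln 2 / k = ln 2 / 0.02090 ≈ 33.2 hours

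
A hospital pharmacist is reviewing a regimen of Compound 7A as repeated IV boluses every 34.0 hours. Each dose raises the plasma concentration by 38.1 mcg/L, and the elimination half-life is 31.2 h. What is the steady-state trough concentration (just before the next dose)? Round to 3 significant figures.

33.8 mcg/L

k = ln 2 / 31.2 = 0.02222 h⁻¹
Fraction remaining after one interval: e^(−kτ) = e^(−0.02222 × 34.0) = 0.4698
R = 1 / (1 − 0.4698) = 1.886
Css,max = 38.1 × 1.886 = 71.87 mcg/L
Css,min = Css,max × e^(−kτ) = 71.87 × 0.4698 ≈ 33.8 mcg/L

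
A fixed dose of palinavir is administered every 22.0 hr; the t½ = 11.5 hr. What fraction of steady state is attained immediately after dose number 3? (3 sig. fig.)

k = ln 2 / 11.5 = 0.06027 hr⁻¹
f_n = 1 − e^(−nkτ) = 1 − e^(−3 × 0.06027 × 22.0) = 1 − e^(−3.978) = 1 − 0.01872 ≈ 0.981

0.981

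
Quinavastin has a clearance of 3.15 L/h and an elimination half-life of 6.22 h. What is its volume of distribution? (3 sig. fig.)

28.3 L

k = ln 2 / t½ = ln 2 / 6.22 = 0.1114 h⁻¹
V = CL / k = 3.15 / 0.1114 ≈ 28.3 L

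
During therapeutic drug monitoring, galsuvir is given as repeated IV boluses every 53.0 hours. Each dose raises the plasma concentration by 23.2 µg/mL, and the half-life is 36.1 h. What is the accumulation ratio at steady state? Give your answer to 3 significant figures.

k = ln 2 / 36.1 = 0.01920 h⁻¹
Fraction remaining after one interval: e^(−kτ) = e^(−0.01920 × 53.0) = 0.3614
R = 1 / (1 − 0.3614) = 1 / 0.6386 ≈ 1.57

1.57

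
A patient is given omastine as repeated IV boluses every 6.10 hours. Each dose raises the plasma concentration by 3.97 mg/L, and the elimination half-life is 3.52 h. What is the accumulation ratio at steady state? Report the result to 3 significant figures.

1.43

k = ln 2 / 3.52 = 0.1969 h⁻¹
Fraction remaining after one interval: e^(−kτ) = e^(−0.1969 × 6.10) = 0.3008
R = 1 / (1 − 0.3008) = 1 / 0.6992 ≈ 1.43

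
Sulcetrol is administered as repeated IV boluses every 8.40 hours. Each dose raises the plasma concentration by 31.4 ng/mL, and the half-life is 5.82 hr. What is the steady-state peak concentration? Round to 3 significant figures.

k = ln 2 / 5.82 = 0.1191 hr⁻¹
Fraction remaining after one interval: e^(−kτ) = e^(−0.1191 × 8.40) = 0.3677
R = 1 / (1 − 0.3677) = 1.582
Css,max = 31.4 × 1.582 ≈ 49.7 ng/mL

49.7 ng/mL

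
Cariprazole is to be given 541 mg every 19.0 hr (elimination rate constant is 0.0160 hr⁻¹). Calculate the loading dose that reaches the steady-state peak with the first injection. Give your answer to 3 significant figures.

2060 mg

Accumulation ratio R = 1 / (1 − e^(−kτ)) = 1 / (1 − e^(−0.01600×19.0)) = 1 / (1 − 0.7379) = 3.815
Loading dose = maintenance dose × R = 541 × 3.815 ≈ 2060 mg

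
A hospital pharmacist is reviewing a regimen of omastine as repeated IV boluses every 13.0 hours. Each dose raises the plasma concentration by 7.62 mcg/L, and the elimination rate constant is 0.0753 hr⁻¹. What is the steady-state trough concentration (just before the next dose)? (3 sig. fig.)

Fraction remaining after one interval: e^(−kτ) = e^(−0.07530 × 13.0) = 0.3757
R = 1 / (1 − 0.3757) = 1.602
Css,max = 7.62 × 1.602 = 12.21 mcg/L
Css,min = Css,max × e^(−kτ) = 12.21 × 0.3757 ≈ 4.59 mcg/L

4.59 mcg/L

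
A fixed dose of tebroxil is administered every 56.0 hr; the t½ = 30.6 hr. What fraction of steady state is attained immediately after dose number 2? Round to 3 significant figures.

0.921

k = ln 2 / 30.6 = 0.02265 hr⁻¹
f_n = 1 − e^(−nkτ) = 1 − e^(−2 × 0.02265 × 56.0) = 1 − e^(−2.537) = 1 − 0.07910 ≈ 0.921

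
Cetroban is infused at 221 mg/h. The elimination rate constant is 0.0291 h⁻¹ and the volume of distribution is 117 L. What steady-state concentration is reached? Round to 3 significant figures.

CL = k · V = 0.0291 × 117 = 3.405 L/h
Css = rate / CL = 221 / 3.405 ≈ 64.9 mg/L

64.9 mg/L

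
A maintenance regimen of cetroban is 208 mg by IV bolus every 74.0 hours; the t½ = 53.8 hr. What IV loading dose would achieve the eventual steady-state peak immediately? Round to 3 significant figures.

k = ln 2 / 53.8 = 0.01288 hr⁻¹
Accumulation ratio R = 1 / (1 − e^(−kτ)) = 1 / (1 − e^(−0.01288×74.0)) = 1 / (1 − 0.3854) = 1.627
Loading dose = maintenance dose × R = 208 × 1.627 ≈ 338 mg

338 mg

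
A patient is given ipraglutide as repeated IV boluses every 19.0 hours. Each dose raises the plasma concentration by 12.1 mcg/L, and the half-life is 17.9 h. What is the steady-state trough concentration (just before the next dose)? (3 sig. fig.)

11.1 mcg/L

k = ln 2 / 17.9 = 0.03872 h⁻¹
Fraction remaining after one interval: e^(−kτ) = e^(−0.03872 × 19.0) = 0.4791
R = 1 / (1 − 0.4791) = 1.920
Css,max = 12.1 × 1.920 = 23.23 mcg/L
Css,min = Css,max × e^(−kτ) = 23.23 × 0.4791 ≈ 11.1 mcg/L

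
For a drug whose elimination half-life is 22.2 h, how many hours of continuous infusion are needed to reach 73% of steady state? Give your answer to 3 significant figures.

41.9 hours

k = ln 2 / 22.2 = 0.03122 h⁻¹
f = 1 − e^(−kt)  ⇒  t = −ln(1 − f) / k
t = −ln(1 − 0.73) / 0.03122 = 1.309 / 0.03122 ≈ 41.9 hours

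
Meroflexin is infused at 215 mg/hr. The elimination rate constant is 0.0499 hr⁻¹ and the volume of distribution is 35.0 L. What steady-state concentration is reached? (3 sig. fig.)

CL = k · V = 0.0499 × 35.0 = 1.746 L/hr
Css = rate / CL = 215 / 1.746 ≈ 123 mg/L

123 mg/L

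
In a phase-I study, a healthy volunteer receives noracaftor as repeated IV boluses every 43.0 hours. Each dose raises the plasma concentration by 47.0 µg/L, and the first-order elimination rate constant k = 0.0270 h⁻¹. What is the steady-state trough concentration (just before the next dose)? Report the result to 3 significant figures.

Fraction remaining after one interval: e^(−kτ) = e^(−0.02700 × 43.0) = 0.3132
R = 1 / (1 − 0.3132) = 1.456
Css,max = 47.0 × 1.456 = 68.43 µg/L
Css,min = Css,max × e^(−kτ) = 68.43 × 0.3132 ≈ 21.4 µg/L

21.4 µg/L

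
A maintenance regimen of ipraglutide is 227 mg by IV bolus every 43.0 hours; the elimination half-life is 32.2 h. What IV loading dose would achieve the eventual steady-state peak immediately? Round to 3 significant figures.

k = ln 2 / 32.2 = 0.02153 h⁻¹
Accumulation ratio R = 1 / (1 − e^(−kτ)) = 1 / (1 − e^(−0.02153×43.0)) = 1 / (1 − 0.3963) = 1.656
Loading dose = maintenance dose × R = 227 × 1.656 ≈ 376 mg

376 mg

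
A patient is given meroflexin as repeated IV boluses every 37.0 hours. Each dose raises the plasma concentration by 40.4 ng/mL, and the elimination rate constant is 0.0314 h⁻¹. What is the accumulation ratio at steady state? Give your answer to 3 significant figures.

Fraction remaining after one interval: e^(−kτ) = e^(−0.03140 × 37.0) = 0.3129
R = 1 / (1 − 0.3129) = 1 / 0.6871 ≈ 1.46

1.46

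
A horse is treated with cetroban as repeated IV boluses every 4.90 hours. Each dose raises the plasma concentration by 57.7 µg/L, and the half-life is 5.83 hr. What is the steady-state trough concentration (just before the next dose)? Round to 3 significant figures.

k = ln 2 / 5.83 = 0.1189 hr⁻¹
Fraction remaining after one interval: e^(−kτ) = e^(−0.1189 × 4.90) = 0.5585
R = 1 / (1 − 0.5585) = 2.265
Css,max = 57.7 × 2.265 = 130.7 µg/L
Css,min = Css,max × e^(−kτ) = 130.7 × 0.5585 ≈ 73.0 µg/L

73.0 µg/L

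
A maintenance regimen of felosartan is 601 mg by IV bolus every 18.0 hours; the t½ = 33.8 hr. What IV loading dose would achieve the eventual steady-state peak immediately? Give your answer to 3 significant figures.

k = ln 2 / 33.8 = 0.02051 hr⁻¹
Accumulation ratio R = 1 / (1 − e^(−kτ)) = 1 / (1 − e^(−0.02051×18.0)) = 1 / (1 − 0.6913) = 3.240
Loading dose = maintenance dose × R = 601 × 3.240 ≈ 1950 mg

1950 mg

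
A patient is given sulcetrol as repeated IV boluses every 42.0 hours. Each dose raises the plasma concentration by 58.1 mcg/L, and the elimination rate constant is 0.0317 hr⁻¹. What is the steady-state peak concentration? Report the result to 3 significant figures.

Fraction remaining after one interval: e^(−kτ) = e^(−0.03170 × 42.0) = 0.2641
R = 1 / (1 − 0.2641) = 1.359
Css,max = 58.1 × 1.359 ≈ 79.0 mcg/L

79.0 mcg/L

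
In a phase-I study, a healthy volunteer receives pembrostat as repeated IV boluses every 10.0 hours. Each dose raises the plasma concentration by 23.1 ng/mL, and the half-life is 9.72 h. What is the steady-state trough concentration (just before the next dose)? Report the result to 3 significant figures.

k = ln 2 / 9.72 = 0.07131 h⁻¹
Fraction remaining after one interval: e^(−kτ) = e^(−0.07131 × 10.0) = 0.4901
R = 1 / (1 − 0.4901) = 1.961
Css,max = 23.1 × 1.961 = 45.30 ng/mL
Css,min = Css,max × e^(−kτ) = 45.30 × 0.4901 ≈ 22.2 ng/mL

22.2 ng/mL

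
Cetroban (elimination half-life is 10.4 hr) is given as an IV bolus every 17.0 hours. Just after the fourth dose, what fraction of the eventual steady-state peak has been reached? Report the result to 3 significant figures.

0.989

k = ln 2 / 10.4 = 0.06665 hr⁻¹
f_n = 1 − e^(−nkτ) = 1 − e^(−4 × 0.06665 × 17.0) = 1 − e^(−4.532) = 1 − 0.01076 ≈ 0.989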